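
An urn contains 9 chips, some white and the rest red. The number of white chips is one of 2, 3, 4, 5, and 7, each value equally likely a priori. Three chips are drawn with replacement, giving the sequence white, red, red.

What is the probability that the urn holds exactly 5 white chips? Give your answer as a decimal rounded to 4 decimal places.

0.1932

Compute the likelihood of the observed sequence for each case: P(data | r = 2) = (2/9)(7/9)(7/9) = 0.13443; P(data | r = 3) = (3/9)(6/9)(6/9) = 0.14815; P(data | r = 4) = (4/9)(5/9)(5/9) = 0.13717; P(data | r = 5) = (5/9)(4/9)(4/9) = 0.10974; P(data | r = 7) = (7/9)(2/9)(2/9) = 0.038409.
Multiplying each by its prior: 1/5 · 0.13443 = 0.026886, 1/5 · 0.14815 = 0.02963, 1/5 · 0.13717 = 0.027435, 1/5 · 0.10974 = 0.021948, 1/5 · 0.038409 = 0.0076818; summing to 0.11358.
Therefore the posterior P(r = 5 | data) = (0.021948) / (0.11358) = 0.19324.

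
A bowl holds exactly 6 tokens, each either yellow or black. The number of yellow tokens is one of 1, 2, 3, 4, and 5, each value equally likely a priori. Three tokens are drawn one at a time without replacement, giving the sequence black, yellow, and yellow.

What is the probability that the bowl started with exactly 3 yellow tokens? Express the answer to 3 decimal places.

Compute the likelihood of the observed sequence for each case: P(data | r = 1) = (5/6)(1/5)(0/4) = 0; P(data | r = 2) = (4/6)(2/5)(1/4) = 1/15; P(data | r = 3) = (3/6)(3/5)(2/4) = 3/20; P(data | r = 4) = (2/6)(4/5)(3/4) = 1/5; P(data | r = 5) = (1/6)(5/5)(4/4) = 1/6.
Weighting by the prior gives 1/5 · 0 = 0, 1/5 · 1/15 = 1/75, 1/5 · 3/20 = 3/100, 1/5 · 1/5 = 1/25, 1/5 · 1/6 = 1/30; these sum to 7/60.
So P(r = 3 | data) = (3/100) / (7/60) = 9/35.

0.257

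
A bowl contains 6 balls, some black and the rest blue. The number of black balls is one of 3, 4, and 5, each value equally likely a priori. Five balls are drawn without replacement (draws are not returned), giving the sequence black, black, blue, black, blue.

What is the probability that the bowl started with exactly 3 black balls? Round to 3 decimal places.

Compute the likelihood of the observed sequence for each case: P(data | r = 3) = (3/6)(2/5)(3/4)(1/3)(2/2) = 1/20; P(data | r = 4) = (4/6)(3/5)(2/4)(2/3)(1/2) = 1/15; P(data | r = 5) = (5/6)(4/5)(1/4)(3/3)(0/2) = 0.
The prior-weighted likelihoods are 1/3 · 1/20 = 1/60, 1/3 · 1/15 = 1/45, 1/3 · 0 = 0; these sum to 7/180.
Hence P(r = 3 | data) = (1/60) / (7/180) = 3/7.

0.429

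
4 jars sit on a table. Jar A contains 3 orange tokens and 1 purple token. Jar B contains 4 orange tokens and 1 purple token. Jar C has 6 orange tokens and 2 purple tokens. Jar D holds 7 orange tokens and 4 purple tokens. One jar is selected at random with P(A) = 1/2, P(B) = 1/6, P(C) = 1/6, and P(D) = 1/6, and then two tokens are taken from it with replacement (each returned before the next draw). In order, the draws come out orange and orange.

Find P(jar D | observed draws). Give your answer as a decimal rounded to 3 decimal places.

For each hypothesis, P(data | H) works out to: P(data | jar A) = (3/4)(3/4) = 0.5625; P(data | jar B) = (4/5)(4/5) = 0.64; P(data | jar C) = (6/8)(6/8) = 0.5625; P(data | jar D) = (7/11)(7/11) = 0.40496.
Multiplying each by its prior: 1/2 · 0.5625 = 0.28125, 1/6 · 0.64 = 0.10667, 1/6 · 0.5625 = 0.09375, 1/6 · 0.40496 = 0.067493; these sum to 0.54916.
Hence P(jar D | data) = (0.067493) / (0.54916) = 0.1229.

0.123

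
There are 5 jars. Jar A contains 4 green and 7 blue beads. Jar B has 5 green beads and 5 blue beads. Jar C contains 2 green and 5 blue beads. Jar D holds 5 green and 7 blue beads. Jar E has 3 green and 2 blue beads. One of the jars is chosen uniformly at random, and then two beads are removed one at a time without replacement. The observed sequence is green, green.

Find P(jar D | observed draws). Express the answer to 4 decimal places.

Compute the likelihood of the observed sequence for each case: P(data | jar A) = (4/11)(3/10) = 0.10909; P(data | jar B) = (5/10)(4/9) = 0.22222; P(data | jar C) = (2/7)(1/6) = 0.047619; P(data | jar D) = (5/12)(4/11) = 0.15152; P(data | jar E) = (3/5)(2/4) = 0.3.
Weighting by the prior gives 1/5 · 0.10909 = 0.021818, 1/5 · 0.22222 = 0.044444, 1/5 · 0.047619 = 0.0095238, 1/5 · 0.15152 = 0.030303, 1/5 · 0.3 = 0.06; summing to 0.16609.
Therefore the posterior P(jar D | data) = (0.030303) / (0.16609) = 0.18245.

0.1825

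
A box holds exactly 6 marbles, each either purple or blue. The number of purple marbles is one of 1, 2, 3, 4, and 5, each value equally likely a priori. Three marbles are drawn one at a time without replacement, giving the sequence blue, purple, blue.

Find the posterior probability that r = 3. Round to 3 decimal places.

0.257

The likelihood of the observed sequence under each hypothesis: P(data | r = 1) = (5/6)(1/5)(4/4) = 1/6; P(data | r = 2) = (4/6)(2/5)(3/4) = 1/5; P(data | r = 3) = (3/6)(3/5)(2/4) = 3/20; P(data | r = 4) = (2/6)(4/5)(1/4) = 1/15; P(data | r = 5) = (1/6)(5/5)(0/4) = 0.
Multiplying each by its prior: 1/5 · 1/6 = 1/30, 1/5 · 1/5 = 1/25, 1/5 · 3/20 = 3/100, 1/5 · 1/15 = 1/75, 1/5 · 0 = 0; summing to 7/60.
Therefore the posterior P(r = 3 | data) = (3/100) / (7/60) = 9/35.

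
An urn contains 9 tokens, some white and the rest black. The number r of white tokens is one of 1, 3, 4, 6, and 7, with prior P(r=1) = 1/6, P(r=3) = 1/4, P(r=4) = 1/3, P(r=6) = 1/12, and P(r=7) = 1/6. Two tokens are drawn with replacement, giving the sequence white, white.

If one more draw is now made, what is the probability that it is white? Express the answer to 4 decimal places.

0.6074

The likelihood of the observed sequence under each hypothesis: P(data | r = 1) = (1/9)(1/9) = 1/81; P(data | r = 3) = (3/9)(3/9) = 1/9; P(data | r = 4) = (4/9)(4/9) = 16/81; P(data | r = 6) = (6/9)(6/9) = 4/9; P(data | r = 7) = (7/9)(7/9) = 49/81.
Weighting by the prior gives 1/6 · 1/81 = 1/486, 1/4 · 1/9 = 1/36, 1/3 · 16/81 = 16/243, 1/12 · 4/9 = 1/27, 1/6 · 49/81 = 49/486; with total 227/972.
Dividing through by the total gives posterior P(r = 1 | data) = 0.0088106, P(r = 3 | data) = 0.11894, P(r = 4 | data) = 0.28194, P(r = 6 | data) = 0.15859, P(r = 7 | data) = 0.43172.
So P(white next | data) = Σ P(white next | H) P(H | data) = (1/9)(0.0088106) + (1/3)(0.11894) + (4/9)(0.28194) + (2/3)(0.15859) + (7/9)(0.43172) = 0.60744.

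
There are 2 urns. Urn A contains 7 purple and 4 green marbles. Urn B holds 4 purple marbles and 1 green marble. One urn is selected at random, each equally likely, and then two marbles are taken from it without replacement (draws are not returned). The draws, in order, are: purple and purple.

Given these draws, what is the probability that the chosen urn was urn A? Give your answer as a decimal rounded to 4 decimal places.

0.3889

Compute the likelihood of the observed sequence for each case: P(data | urn A) = (7/11)(6/10) = 21/55; P(data | urn B) = (4/5)(3/4) = 3/5.
Weighting by the prior gives 1/2 · 21/55 = 21/110, 1/2 · 3/5 = 3/10; with total 27/55.
So P(urn A | data) = (21/110) / (27/55) = 7/18.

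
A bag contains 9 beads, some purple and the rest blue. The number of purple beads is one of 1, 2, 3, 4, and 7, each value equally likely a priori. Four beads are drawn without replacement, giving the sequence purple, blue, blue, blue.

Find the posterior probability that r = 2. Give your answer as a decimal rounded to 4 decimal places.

For each hypothesis, P(data | H) works out to: P(data | r = 1) = (1/9)(8/8)(7/7)(6/6) = 0.11111; P(data | r = 2) = (2/9)(7/8)(6/7)(5/6) = 0.13889; P(data | r = 3) = (3/9)(6/8)(5/7)(4/6) = 0.11905; P(data | r = 4) = (4/9)(5/8)(4/7)(3/6) = 0.079365; P(data | r = 7) = (7/9)(2/8)(1/7)(0/6) = 0.
Weighting by the prior gives 1/5 · 0.11111 = 0.022222, 1/5 · 0.13889 = 0.027778, 1/5 · 0.11905 = 0.02381, 1/5 · 0.079365 = 0.015873, 1/5 · 0 = 0; with total 0.089683.
By Bayes' rule, P(r = 2 | data) = (0.027778) / (0.089683) = 0.30973.

0.3097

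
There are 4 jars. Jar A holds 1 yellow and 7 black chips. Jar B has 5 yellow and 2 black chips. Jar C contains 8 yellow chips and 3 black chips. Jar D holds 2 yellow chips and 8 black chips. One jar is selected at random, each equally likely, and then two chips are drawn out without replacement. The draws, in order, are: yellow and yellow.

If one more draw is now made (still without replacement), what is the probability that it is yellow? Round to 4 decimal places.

The likelihood of the observed sequence under each hypothesis: P(data | jar A) = (1/8)(0/7) = 0; P(data | jar B) = (5/7)(4/6) = 0.47619; P(data | jar C) = (8/11)(7/10) = 0.50909; P(data | jar D) = (2/10)(1/9) = 0.022222.
The prior-weighted likelihoods are 1/4 · 0 = 0, 1/4 · 0.47619 = 0.11905, 1/4 · 0.50909 = 0.12727, 1/4 · 0.022222 = 0.0055556; these sum to 0.25188.
Dividing through by the total gives posterior P(jar A | data) = 0, P(jar B | data) = 0.47264, P(jar C | data) = 0.5053, P(jar D | data) = 0.022057.
So P(yellow next | data) = Σ P(yellow next | H) P(H | data) = (3/5)(0.47264) + (2/3)(0.5053) + (0)(0.022057) = 0.62045.

0.6205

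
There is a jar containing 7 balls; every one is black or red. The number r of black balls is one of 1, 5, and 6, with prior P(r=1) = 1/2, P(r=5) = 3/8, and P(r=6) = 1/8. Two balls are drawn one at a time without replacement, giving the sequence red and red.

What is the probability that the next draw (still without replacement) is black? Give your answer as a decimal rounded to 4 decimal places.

Compute the likelihood of the observed sequence for each case: P(data | r = 1) = (6/7)(5/6) = 5/7; P(data | r = 5) = (2/7)(1/6) = 1/21; P(data | r = 6) = (1/7)(0/6) = 0.
Multiplying each by its prior: 1/2 · 5/7 = 5/14, 3/8 · 1/21 = 1/56, 1/8 · 0 = 0; these sum to 3/8.
Dividing through by the total gives posterior P(r = 1 | data) = 20/21, P(r = 5 | data) = 1/21, P(r = 6 | data) = 0.
Averaging over the posterior, P(black next | data) = (1/5)(20/21) + (1)(1/21) = 5/21.

0.2381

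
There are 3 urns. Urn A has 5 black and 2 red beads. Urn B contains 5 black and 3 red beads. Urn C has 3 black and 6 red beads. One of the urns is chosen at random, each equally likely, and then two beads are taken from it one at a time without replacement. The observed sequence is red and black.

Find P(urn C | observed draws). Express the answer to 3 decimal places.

The likelihood of the observed sequence under each hypothesis: P(data | urn A) = (2/7)(5/6) = 5/21; P(data | urn B) = (3/8)(5/7) = 15/56; P(data | urn C) = (6/9)(3/8) = 1/4.
Multiplying each by its prior: 1/3 · 5/21 = 5/63, 1/3 · 15/56 = 5/56, 1/3 · 1/4 = 1/12; summing to 127/504.
Therefore the posterior P(urn C | data) = (1/12) / (127/504) = 42/127.

0.331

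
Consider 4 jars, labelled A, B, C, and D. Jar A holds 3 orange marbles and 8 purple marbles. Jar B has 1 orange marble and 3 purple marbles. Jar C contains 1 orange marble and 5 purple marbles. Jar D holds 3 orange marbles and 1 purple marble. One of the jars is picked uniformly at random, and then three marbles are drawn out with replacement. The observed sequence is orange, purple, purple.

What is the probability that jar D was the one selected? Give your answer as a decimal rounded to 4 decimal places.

Under each hypothesis, the probability of the observed sequence is: P(data | jar A) = (3/11)(8/11)(8/11) = 0.14425; P(data | jar B) = (1/4)(3/4)(3/4) = 0.14062; P(data | jar C) = (1/6)(5/6)(5/6) = 0.11574; P(data | jar D) = (3/4)(1/4)(1/4) = 0.046875.
Multiplying each by its prior: 1/4 · 0.14425 = 0.036063, 1/4 · 0.14062 = 0.035156, 1/4 · 0.11574 = 0.028935, 1/4 · 0.046875 = 0.011719; these sum to 0.11187.
Hence P(jar D | data) = (0.011719) / (0.11187) = 0.10475.

0.1048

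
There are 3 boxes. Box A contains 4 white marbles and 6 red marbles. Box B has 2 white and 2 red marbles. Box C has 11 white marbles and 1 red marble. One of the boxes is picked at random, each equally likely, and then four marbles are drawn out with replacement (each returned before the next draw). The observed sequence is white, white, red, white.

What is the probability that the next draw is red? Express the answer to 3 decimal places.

0.361

The likelihood of the observed sequence under each hypothesis: P(data | box A) = (4/10)(4/10)(6/10)(4/10) = 0.0384; P(data | box B) = (2/4)(2/4)(2/4)(2/4) = 0.0625; P(data | box C) = (11/12)(11/12)(1/12)(11/12) = 0.064188.
Multiplying each by its prior: 1/3 · 0.0384 = 0.0128, 1/3 · 0.0625 = 0.020833, 1/3 · 0.064188 = 0.021396; these sum to 0.055029.
Dividing through by the total gives posterior P(box A | data) = 0.2326, P(box B | data) = 0.37859, P(box C | data) = 0.38881.
Averaging over the posterior, P(red next | data) = (3/5)(0.2326) + (1/2)(0.37859) + (1/12)(0.38881) = 0.36126.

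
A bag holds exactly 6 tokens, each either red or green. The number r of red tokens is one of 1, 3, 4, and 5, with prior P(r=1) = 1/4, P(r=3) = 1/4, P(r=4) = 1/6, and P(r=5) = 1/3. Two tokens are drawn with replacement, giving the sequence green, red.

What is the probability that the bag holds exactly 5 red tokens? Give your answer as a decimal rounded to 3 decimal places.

Compute the likelihood of the observed sequence for each case: P(data | r = 1) = (5/6)(1/6) = 5/36; P(data | r = 3) = (3/6)(3/6) = 1/4; P(data | r = 4) = (2/6)(4/6) = 2/9; P(data | r = 5) = (1/6)(5/6) = 5/36.
Weighting by the prior gives 1/4 · 5/36 = 5/144, 1/4 · 1/4 = 1/16, 1/6 · 2/9 = 1/27, 1/3 · 5/36 = 5/108; with total 13/72.
Hence P(r = 5 | data) = (5/108) / (13/72) = 10/39.

0.256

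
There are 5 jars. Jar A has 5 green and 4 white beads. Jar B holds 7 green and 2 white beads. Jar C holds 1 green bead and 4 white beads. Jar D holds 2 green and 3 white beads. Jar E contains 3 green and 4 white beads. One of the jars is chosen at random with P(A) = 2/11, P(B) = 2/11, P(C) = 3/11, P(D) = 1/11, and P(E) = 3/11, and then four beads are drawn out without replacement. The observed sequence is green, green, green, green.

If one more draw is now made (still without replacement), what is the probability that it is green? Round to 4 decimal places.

0.5500

The likelihood of the observed sequence under each hypothesis: P(data | jar A) = (5/9)(4/8)(3/7)(2/6) = 5/126; P(data | jar B) = (7/9)(6/8)(5/7)(4/6) = 5/18; P(data | jar C) = (1/5)(0/4) = 0; P(data | jar D) = (2/5)(1/4)(0/3) = 0; P(data | jar E) = (3/7)(2/6)(1/5)(0/4) = 0.
Weighting by the prior gives 2/11 · 5/126 = 5/693, 2/11 · 5/18 = 5/99, 3/11 · 0 = 0, 1/11 · 0 = 0, 3/11 · 0 = 0; summing to 40/693.
Normalising, the posterior is P(jar A | data) = 1/8, P(jar B | data) = 7/8, P(jar C | data) = 0, P(jar D | data) = 0, P(jar E | data) = 0.
So P(green next | data) = Σ P(green next | H) P(H | data) = (1/5)(1/8) + (3/5)(7/8) = 11/20.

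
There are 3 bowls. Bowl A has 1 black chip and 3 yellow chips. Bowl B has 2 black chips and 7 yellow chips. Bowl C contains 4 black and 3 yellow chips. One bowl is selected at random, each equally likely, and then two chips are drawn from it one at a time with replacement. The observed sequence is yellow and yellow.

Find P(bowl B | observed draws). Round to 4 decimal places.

The likelihood of the observed sequence under each hypothesis: P(data | bowl A) = (3/4)(3/4) = 0.5625; P(data | bowl B) = (7/9)(7/9) = 0.60494; P(data | bowl C) = (3/7)(3/7) = 0.18367.
Weighting by the prior gives 1/3 · 0.5625 = 0.1875, 1/3 · 0.60494 = 0.20165, 1/3 · 0.18367 = 0.061224; with total 0.45037.
So P(bowl B | data) = (0.20165) / (0.45037) = 0.44773.

0.4477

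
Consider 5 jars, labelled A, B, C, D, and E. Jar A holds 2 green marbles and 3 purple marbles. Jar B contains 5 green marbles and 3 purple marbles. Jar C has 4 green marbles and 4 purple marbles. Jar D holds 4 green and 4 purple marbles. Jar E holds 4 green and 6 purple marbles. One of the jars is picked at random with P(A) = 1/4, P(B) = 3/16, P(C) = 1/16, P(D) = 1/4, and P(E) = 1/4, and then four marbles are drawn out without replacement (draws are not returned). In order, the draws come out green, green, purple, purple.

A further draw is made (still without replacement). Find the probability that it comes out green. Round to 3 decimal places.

0.354

Under each hypothesis, the probability of the observed sequence is: P(data | jar A) = (2/5)(1/4)(3/3)(2/2) = 0.1; P(data | jar B) = (5/8)(4/7)(3/6)(2/5) = 0.071429; P(data | jar C) = (4/8)(3/7)(4/6)(3/5) = 0.085714; P(data | jar D) = (4/8)(3/7)(4/6)(3/5) = 0.085714; P(data | jar E) = (4/10)(3/9)(6/8)(5/7) = 0.071429.
Weighting by the prior gives 1/4 · 0.1 = 0.025, 3/16 · 0.071429 = 0.013393, 1/16 · 0.085714 = 0.0053571, 1/4 · 0.085714 = 0.021429, 1/4 · 0.071429 = 0.017857; these sum to 0.083036.
Normalising, the posterior is P(jar A | data) = 0.30108, P(jar B | data) = 0.16129, P(jar C | data) = 0.064516, P(jar D | data) = 0.25806, P(jar E | data) = 0.21505.
So P(green next | data) = Σ P(green next | H) P(H | data) = (0)(0.30108) + (3/4)(0.16129) + (1/2)(0.064516) + (1/2)(0.25806) + (1/3)(0.21505) = 0.35394.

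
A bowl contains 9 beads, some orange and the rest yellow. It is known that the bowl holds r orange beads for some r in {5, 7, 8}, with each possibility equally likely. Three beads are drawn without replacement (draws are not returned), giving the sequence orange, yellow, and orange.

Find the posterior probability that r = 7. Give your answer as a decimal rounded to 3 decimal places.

0.382

The likelihood of the observed sequence under each hypothesis: P(data | r = 5) = (5/9)(4/8)(4/7) = 10/63; P(data | r = 7) = (7/9)(2/8)(6/7) = 1/6; P(data | r = 8) = (8/9)(1/8)(7/7) = 1/9.
The prior-weighted likelihoods are 1/3 · 10/63 = 10/189, 1/3 · 1/6 = 1/18, 1/3 · 1/9 = 1/27; these sum to 55/378.
So P(r = 7 | data) = (1/18) / (55/378) = 21/55.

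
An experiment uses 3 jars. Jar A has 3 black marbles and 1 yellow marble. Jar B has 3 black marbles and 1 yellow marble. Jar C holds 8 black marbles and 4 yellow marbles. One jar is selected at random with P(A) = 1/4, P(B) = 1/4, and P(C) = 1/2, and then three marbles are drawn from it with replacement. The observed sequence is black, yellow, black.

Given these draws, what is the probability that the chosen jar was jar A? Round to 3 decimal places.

For each hypothesis, P(data | H) works out to: P(data | jar A) = (3/4)(1/4)(3/4) = 0.14062; P(data | jar B) = (3/4)(1/4)(3/4) = 0.14062; P(data | jar C) = (8/12)(4/12)(8/12) = 0.14815.
Multiplying each by its prior: 1/4 · 0.14062 = 0.035156, 1/4 · 0.14062 = 0.035156, 1/2 · 0.14815 = 0.074074; with total 0.14439.
Hence P(jar A | data) = (0.035156) / (0.14439) = 0.24349.

0.243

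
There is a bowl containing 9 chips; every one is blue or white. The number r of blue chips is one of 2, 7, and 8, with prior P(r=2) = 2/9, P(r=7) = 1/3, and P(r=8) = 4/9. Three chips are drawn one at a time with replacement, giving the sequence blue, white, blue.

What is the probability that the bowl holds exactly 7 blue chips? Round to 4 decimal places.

The likelihood of the observed sequence under each hypothesis: P(data | r = 2) = (2/9)(7/9)(2/9) = 0.038409; P(data | r = 7) = (7/9)(2/9)(7/9) = 0.13443; P(data | r = 8) = (8/9)(1/9)(8/9) = 0.087791.
The prior-weighted likelihoods are 2/9 · 0.038409 = 0.0085353, 1/3 · 0.13443 = 0.04481, 4/9 · 0.087791 = 0.039018; summing to 0.092364.
By Bayes' rule, P(r = 7 | data) = (0.04481) / (0.092364) = 0.48515.

0.4851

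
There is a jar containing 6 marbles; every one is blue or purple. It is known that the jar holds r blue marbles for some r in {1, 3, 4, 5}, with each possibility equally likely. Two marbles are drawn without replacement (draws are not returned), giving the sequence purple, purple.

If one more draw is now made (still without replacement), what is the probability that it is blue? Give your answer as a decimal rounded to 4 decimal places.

The likelihood of the observed sequence under each hypothesis: P(data | r = 1) = (5/6)(4/5) = 2/3; P(data | r = 3) = (3/6)(2/5) = 1/5; P(data | r = 4) = (2/6)(1/5) = 1/15; P(data | r = 5) = (1/6)(0/5) = 0.
Multiplying each by its prior: 1/4 · 2/3 = 1/6, 1/4 · 1/5 = 1/20, 1/4 · 1/15 = 1/60, 1/4 · 0 = 0; with total 7/30.
The posterior is then P(r = 1 | data) = 5/7, P(r = 3 | data) = 3/14, P(r = 4 | data) = 1/14, P(r = 5 | data) = 0.
The predictive probability is P(blue next | data) = (1/4)(5/7) + (3/4)(3/14) + (1)(1/14) = 23/56.

0.4107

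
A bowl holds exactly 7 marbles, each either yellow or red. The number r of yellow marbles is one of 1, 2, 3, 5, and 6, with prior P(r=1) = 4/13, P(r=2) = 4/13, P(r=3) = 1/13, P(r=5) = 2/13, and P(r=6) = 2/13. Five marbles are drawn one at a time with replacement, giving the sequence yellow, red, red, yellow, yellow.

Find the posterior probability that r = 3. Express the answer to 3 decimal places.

0.154

Compute the likelihood of the observed sequence for each case: P(data | r = 1) = (1/7)(6/7)(6/7)(1/7)(1/7) = 0.002142; P(data | r = 2) = (2/7)(5/7)(5/7)(2/7)(2/7) = 0.0119; P(data | r = 3) = (3/7)(4/7)(4/7)(3/7)(3/7) = 0.025704; P(data | r = 5) = (5/7)(2/7)(2/7)(5/7)(5/7) = 0.02975; P(data | r = 6) = (6/7)(1/7)(1/7)(6/7)(6/7) = 0.012852.
Weighting by the prior gives 4/13 · 0.002142 = 0.00065907, 4/13 · 0.0119 = 0.0036615, 1/13 · 0.025704 = 0.0019772, 2/13 · 0.02975 = 0.0045768, 2/13 · 0.012852 = 0.0019772; with total 0.012852.
So P(r = 3 | data) = (0.0019772) / (0.012852) = 0.15385.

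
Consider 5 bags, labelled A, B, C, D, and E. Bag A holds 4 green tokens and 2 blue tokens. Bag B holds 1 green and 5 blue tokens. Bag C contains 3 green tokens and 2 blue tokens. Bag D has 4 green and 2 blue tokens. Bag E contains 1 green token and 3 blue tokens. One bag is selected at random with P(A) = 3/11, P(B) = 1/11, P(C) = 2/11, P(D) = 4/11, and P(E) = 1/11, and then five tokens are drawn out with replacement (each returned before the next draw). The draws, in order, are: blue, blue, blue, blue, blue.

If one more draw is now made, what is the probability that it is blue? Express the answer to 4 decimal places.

The likelihood of the observed sequence under each hypothesis: P(data | bag A) = (2/6)(2/6)(2/6)(2/6)(2/6) = 0.0041152; P(data | bag B) = (5/6)(5/6)(5/6)(5/6)(5/6) = 0.40188; P(data | bag C) = (2/5)(2/5)(2/5)(2/5)(2/5) = 0.01024; P(data | bag D) = (2/6)(2/6)(2/6)(2/6)(2/6) = 0.0041152; P(data | bag E) = (3/4)(3/4)(3/4)(3/4)(3/4) = 0.2373.
Multiplying each by its prior: 3/11 · 0.0041152 = 0.0011223, 1/11 · 0.40188 = 0.036534, 2/11 · 0.01024 = 0.0018618, 4/11 · 0.0041152 = 0.0014964, 1/11 · 0.2373 = 0.021573; these sum to 0.062588.
Dividing through by the total gives posterior P(bag A | data) = 0.017932, P(bag B | data) = 0.58373, P(bag C | data) = 0.029747, P(bag D | data) = 0.023909, P(bag E | data) = 0.34468.
Averaging over the posterior, P(blue next | data) = (1/3)(0.017932) + (5/6)(0.58373) + (2/5)(0.029747) + (1/3)(0.023909) + (3/4)(0.34468) = 0.7708.

0.7708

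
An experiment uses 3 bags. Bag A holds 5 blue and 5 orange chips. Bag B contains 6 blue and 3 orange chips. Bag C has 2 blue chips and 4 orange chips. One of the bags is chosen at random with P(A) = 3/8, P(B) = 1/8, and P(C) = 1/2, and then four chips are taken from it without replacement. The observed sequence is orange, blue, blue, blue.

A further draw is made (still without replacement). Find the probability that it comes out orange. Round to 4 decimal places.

0.5600

Under each hypothesis, the probability of the observed sequence is: P(data | bag A) = (5/10)(5/9)(4/8)(3/7) = 5/84; P(data | bag B) = (3/9)(6/8)(5/7)(4/6) = 5/42; P(data | bag C) = (4/6)(2/5)(1/4)(0/3) = 0.
Multiplying each by its prior: 3/8 · 5/84 = 5/224, 1/8 · 5/42 = 5/336, 1/2 · 0 = 0; summing to 25/672.
Normalising, the posterior is P(bag A | data) = 3/5, P(bag B | data) = 2/5, P(bag C | data) = 0.
The predictive probability is P(orange next | data) = (2/3)(3/5) + (2/5)(2/5) = 14/25.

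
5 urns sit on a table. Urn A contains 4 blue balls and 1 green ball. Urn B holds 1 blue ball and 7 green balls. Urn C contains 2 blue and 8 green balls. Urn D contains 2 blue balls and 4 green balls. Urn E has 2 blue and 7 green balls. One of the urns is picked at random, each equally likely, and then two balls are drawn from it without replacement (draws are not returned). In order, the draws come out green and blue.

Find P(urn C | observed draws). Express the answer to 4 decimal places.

0.1844

Under each hypothesis, the probability of the observed sequence is: P(data | urn A) = (1/5)(4/4) = 0.2; P(data | urn B) = (7/8)(1/7) = 0.125; P(data | urn C) = (8/10)(2/9) = 0.17778; P(data | urn D) = (4/6)(2/5) = 0.26667; P(data | urn E) = (7/9)(2/8) = 0.19444.
The prior-weighted likelihoods are 1/5 · 0.2 = 0.04, 1/5 · 0.125 = 0.025, 1/5 · 0.17778 = 0.035556, 1/5 · 0.26667 = 0.053333, 1/5 · 0.19444 = 0.038889; with total 0.19278.
So P(urn C | data) = (0.035556) / (0.19278) = 0.18444.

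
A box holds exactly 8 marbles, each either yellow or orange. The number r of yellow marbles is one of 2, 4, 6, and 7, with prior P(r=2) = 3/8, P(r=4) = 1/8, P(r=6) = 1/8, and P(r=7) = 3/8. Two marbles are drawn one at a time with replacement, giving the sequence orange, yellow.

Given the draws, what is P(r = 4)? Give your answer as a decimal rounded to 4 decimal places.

0.1882

For each hypothesis, P(data | H) works out to: P(data | r = 2) = (6/8)(2/8) = 3/16; P(data | r = 4) = (4/8)(4/8) = 1/4; P(data | r = 6) = (2/8)(6/8) = 3/16; P(data | r = 7) = (1/8)(7/8) = 7/64.
Multiplying each by its prior: 3/8 · 3/16 = 9/128, 1/8 · 1/4 = 1/32, 1/8 · 3/16 = 3/128, 3/8 · 7/64 = 21/512; these sum to 85/512.
Therefore the posterior P(r = 4 | data) = (1/32) / (85/512) = 16/85.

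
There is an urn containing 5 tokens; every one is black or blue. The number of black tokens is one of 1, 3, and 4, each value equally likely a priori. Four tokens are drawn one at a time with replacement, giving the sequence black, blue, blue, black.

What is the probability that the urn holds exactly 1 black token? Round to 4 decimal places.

0.2353

Under each hypothesis, the probability of the observed sequence is: P(data | r = 1) = (1/5)(4/5)(4/5)(1/5) = 0.0256; P(data | r = 3) = (3/5)(2/5)(2/5)(3/5) = 0.0576; P(data | r = 4) = (4/5)(1/5)(1/5)(4/5) = 0.0256.
Multiplying each by its prior: 1/3 · 0.0256 = 0.0085333, 1/3 · 0.0576 = 0.0192, 1/3 · 0.0256 = 0.0085333; these sum to 0.036267.
By Bayes' rule, P(r = 1 | data) = (0.0085333) / (0.036267) = 0.23529.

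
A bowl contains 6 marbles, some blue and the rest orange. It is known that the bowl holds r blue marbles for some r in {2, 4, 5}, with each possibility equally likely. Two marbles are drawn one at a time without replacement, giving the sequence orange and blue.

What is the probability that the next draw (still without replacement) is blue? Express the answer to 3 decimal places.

0.619

Compute the likelihood of the observed sequence for each case: P(data | r = 2) = (4/6)(2/5) = 4/15; P(data | r = 4) = (2/6)(4/5) = 4/15; P(data | r = 5) = (1/6)(5/5) = 1/6.
Weighting by the prior gives 1/3 · 4/15 = 4/45, 1/3 · 4/15 = 4/45, 1/3 · 1/6 = 1/18; with total 7/30.
The posterior is then P(r = 2 | data) = 8/21, P(r = 4 | data) = 8/21, P(r = 5 | data) = 5/21.
The predictive probability is P(blue next | data) = (1/4)(8/21) + (3/4)(8/21) + (1)(5/21) = 13/21.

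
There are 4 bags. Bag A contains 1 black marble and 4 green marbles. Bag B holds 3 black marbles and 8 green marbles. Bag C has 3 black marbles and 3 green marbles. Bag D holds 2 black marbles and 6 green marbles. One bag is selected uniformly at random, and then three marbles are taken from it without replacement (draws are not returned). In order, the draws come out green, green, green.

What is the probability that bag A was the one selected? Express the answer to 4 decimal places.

For each hypothesis, P(data | H) works out to: P(data | bag A) = (4/5)(3/4)(2/3) = 0.4; P(data | bag B) = (8/11)(7/10)(6/9) = 0.33939; P(data | bag C) = (3/6)(2/5)(1/4) = 0.05; P(data | bag D) = (6/8)(5/7)(4/6) = 0.35714.
Weighting by the prior gives 1/4 · 0.4 = 0.1, 1/4 · 0.33939 = 0.084848, 1/4 · 0.05 = 0.0125, 1/4 · 0.35714 = 0.089286; with total 0.28663.
By Bayes' rule, P(bag A | data) = (0.1) / (0.28663) = 0.34888.

0.3489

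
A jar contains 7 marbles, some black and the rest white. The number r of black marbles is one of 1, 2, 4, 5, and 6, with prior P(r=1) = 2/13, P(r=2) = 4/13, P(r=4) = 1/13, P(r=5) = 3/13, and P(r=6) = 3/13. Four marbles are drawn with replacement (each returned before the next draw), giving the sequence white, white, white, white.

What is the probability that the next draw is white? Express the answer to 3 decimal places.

Under each hypothesis, the probability of the observed sequence is: P(data | r = 1) = (6/7)(6/7)(6/7)(6/7) = 0.53978; P(data | r = 2) = (5/7)(5/7)(5/7)(5/7) = 0.26031; P(data | r = 4) = (3/7)(3/7)(3/7)(3/7) = 0.033736; P(data | r = 5) = (2/7)(2/7)(2/7)(2/7) = 0.0066639; P(data | r = 6) = (1/7)(1/7)(1/7)(1/7) = 0.00041649.
The prior-weighted likelihoods are 2/13 · 0.53978 = 0.083042, 4/13 · 0.26031 = 0.080095, 1/13 · 0.033736 = 0.0025951, 3/13 · 0.0066639 = 0.0015378, 3/13 · 0.00041649 = 9.6114e-05; summing to 0.16737.
Dividing through by the total gives posterior P(r = 1 | data) = 0.49617, P(r = 2 | data) = 0.47856, P(r = 4 | data) = 0.015505, P(r = 5 | data) = 0.0091884, P(r = 6 | data) = 0.00057427.
Averaging over the posterior, P(white next | data) = (6/7)(0.49617) + (5/7)(0.47856) + (3/7)(0.015505) + (2/7)(0.0091884) + (1/7)(0.00057427) = 0.77647.

0.776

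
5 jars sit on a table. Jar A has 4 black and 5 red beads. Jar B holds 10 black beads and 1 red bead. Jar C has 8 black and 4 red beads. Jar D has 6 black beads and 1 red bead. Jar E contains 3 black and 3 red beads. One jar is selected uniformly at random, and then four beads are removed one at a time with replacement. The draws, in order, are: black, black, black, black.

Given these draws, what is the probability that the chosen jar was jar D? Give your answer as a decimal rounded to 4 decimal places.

0.3547

Under each hypothesis, the probability of the observed sequence is: P(data | jar A) = (4/9)(4/9)(4/9)(4/9) = 0.039018; P(data | jar B) = (10/11)(10/11)(10/11)(10/11) = 0.68301; P(data | jar C) = (8/12)(8/12)(8/12)(8/12) = 0.19753; P(data | jar D) = (6/7)(6/7)(6/7)(6/7) = 0.53978; P(data | jar E) = (3/6)(3/6)(3/6)(3/6) = 0.0625.
Weighting by the prior gives 1/5 · 0.039018 = 0.0078037, 1/5 · 0.68301 = 0.1366, 1/5 · 0.19753 = 0.039506, 1/5 · 0.53978 = 0.10796, 1/5 · 0.0625 = 0.0125; summing to 0.30437.
Therefore the posterior P(jar D | data) = (0.10796) / (0.30437) = 0.35469.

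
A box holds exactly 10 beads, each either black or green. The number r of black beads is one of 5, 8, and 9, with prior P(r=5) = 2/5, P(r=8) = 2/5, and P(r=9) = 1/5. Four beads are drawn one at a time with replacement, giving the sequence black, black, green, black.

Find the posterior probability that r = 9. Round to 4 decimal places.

0.1810

For each hypothesis, P(data | H) works out to: P(data | r = 5) = (5/10)(5/10)(5/10)(5/10) = 0.0625; P(data | r = 8) = (8/10)(8/10)(2/10)(8/10) = 0.1024; P(data | r = 9) = (9/10)(9/10)(1/10)(9/10) = 0.0729.
The prior-weighted likelihoods are 2/5 · 0.0625 = 0.025, 2/5 · 0.1024 = 0.04096, 1/5 · 0.0729 = 0.01458; with total 0.08054.
So P(r = 9 | data) = (0.01458) / (0.08054) = 0.18103.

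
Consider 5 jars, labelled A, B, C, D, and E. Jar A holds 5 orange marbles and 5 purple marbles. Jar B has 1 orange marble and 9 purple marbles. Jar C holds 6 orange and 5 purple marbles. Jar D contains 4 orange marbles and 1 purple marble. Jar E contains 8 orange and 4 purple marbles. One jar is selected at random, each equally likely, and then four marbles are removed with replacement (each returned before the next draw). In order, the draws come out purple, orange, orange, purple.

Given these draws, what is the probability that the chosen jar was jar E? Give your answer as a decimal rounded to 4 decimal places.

0.2385

The likelihood of the observed sequence under each hypothesis: P(data | jar A) = (5/10)(5/10)(5/10)(5/10) = 0.0625; P(data | jar B) = (9/10)(1/10)(1/10)(9/10) = 0.0081; P(data | jar C) = (5/11)(6/11)(6/11)(5/11) = 0.061471; P(data | jar D) = (1/5)(4/5)(4/5)(1/5) = 0.0256; P(data | jar E) = (4/12)(8/12)(8/12)(4/12) = 0.049383.
Multiplying each by its prior: 1/5 · 0.0625 = 0.0125, 1/5 · 0.0081 = 0.00162, 1/5 · 0.061471 = 0.012294, 1/5 · 0.0256 = 0.00512, 1/5 · 0.049383 = 0.0098765; with total 0.041411.
So P(jar E | data) = (0.0098765) / (0.041411) = 0.2385.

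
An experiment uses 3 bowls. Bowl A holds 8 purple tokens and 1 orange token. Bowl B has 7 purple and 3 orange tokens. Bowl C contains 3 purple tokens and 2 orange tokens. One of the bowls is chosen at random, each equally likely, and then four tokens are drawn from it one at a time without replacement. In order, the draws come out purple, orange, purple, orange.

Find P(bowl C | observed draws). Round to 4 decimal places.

0.6667

For each hypothesis, P(data | H) works out to: P(data | bowl A) = (8/9)(1/8)(7/7)(0/6) = 0; P(data | bowl B) = (7/10)(3/9)(6/8)(2/7) = 1/20; P(data | bowl C) = (3/5)(2/4)(2/3)(1/2) = 1/10.
The prior-weighted likelihoods are 1/3 · 0 = 0, 1/3 · 1/20 = 1/60, 1/3 · 1/10 = 1/30; these sum to 1/20.
So P(bowl C | data) = (1/30) / (1/20) = 2/3.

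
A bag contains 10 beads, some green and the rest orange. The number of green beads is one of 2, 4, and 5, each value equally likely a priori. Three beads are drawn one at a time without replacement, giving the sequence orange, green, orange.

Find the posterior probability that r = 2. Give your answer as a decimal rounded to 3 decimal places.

0.337

Compute the likelihood of the observed sequence for each case: P(data | r = 2) = (8/10)(2/9)(7/8) = 7/45; P(data | r = 4) = (6/10)(4/9)(5/8) = 1/6; P(data | r = 5) = (5/10)(5/9)(4/8) = 5/36.
The prior-weighted likelihoods are 1/3 · 7/45 = 7/135, 1/3 · 1/6 = 1/18, 1/3 · 5/36 = 5/108; with total 83/540.
So P(r = 2 | data) = (7/135) / (83/540) = 28/83.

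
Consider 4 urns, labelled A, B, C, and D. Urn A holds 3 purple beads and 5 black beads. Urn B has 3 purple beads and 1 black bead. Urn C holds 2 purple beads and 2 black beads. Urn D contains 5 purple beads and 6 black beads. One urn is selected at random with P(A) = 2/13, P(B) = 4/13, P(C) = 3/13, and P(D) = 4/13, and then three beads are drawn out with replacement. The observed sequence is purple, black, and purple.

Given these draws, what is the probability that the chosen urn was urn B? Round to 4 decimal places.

0.3596

For each hypothesis, P(data | H) works out to: P(data | urn A) = (3/8)(5/8)(3/8) = 0.087891; P(data | urn B) = (3/4)(1/4)(3/4) = 0.14062; P(data | urn C) = (2/4)(2/4)(2/4) = 0.125; P(data | urn D) = (5/11)(6/11)(5/11) = 0.1127.
Weighting by the prior gives 2/13 · 0.087891 = 0.013522, 4/13 · 0.14062 = 0.043269, 3/13 · 0.125 = 0.028846, 4/13 · 0.1127 = 0.034676; summing to 0.12031.
By Bayes' rule, P(urn B | data) = (0.043269) / (0.12031) = 0.35964.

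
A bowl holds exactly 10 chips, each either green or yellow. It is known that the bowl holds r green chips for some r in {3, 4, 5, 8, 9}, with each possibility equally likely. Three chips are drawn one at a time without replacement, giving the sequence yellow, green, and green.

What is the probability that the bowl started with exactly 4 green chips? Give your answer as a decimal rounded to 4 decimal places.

0.1809

Compute the likelihood of the observed sequence for each case: P(data | r = 3) = (7/10)(3/9)(2/8) = 0.058333; P(data | r = 4) = (6/10)(4/9)(3/8) = 0.1; P(data | r = 5) = (5/10)(5/9)(4/8) = 0.13889; P(data | r = 8) = (2/10)(8/9)(7/8) = 0.15556; P(data | r = 9) = (1/10)(9/9)(8/8) = 0.1.
The prior-weighted likelihoods are 1/5 · 0.058333 = 0.011667, 1/5 · 0.1 = 0.02, 1/5 · 0.13889 = 0.027778, 1/5 · 0.15556 = 0.031111, 1/5 · 0.1 = 0.02; these sum to 0.11056.
So P(r = 4 | data) = (0.02) / (0.11056) = 0.1809.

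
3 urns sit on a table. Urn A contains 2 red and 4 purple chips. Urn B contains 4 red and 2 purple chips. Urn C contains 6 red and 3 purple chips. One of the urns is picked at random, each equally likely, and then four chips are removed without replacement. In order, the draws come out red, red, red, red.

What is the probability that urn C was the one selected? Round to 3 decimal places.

For each hypothesis, P(data | H) works out to: P(data | urn A) = (2/6)(1/5)(0/4) = 0; P(data | urn B) = (4/6)(3/5)(2/4)(1/3) = 1/15; P(data | urn C) = (6/9)(5/8)(4/7)(3/6) = 5/42.
Weighting by the prior gives 1/3 · 0 = 0, 1/3 · 1/15 = 1/45, 1/3 · 5/42 = 5/126; summing to 13/210.
Therefore the posterior P(urn C | data) = (5/126) / (13/210) = 25/39.

0.641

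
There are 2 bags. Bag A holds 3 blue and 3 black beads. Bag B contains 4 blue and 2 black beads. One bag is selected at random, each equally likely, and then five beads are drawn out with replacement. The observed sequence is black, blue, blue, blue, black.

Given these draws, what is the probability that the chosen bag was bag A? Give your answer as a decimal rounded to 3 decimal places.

Under each hypothesis, the probability of the observed sequence is: P(data | bag A) = (3/6)(3/6)(3/6)(3/6)(3/6) = 0.03125; P(data | bag B) = (2/6)(4/6)(4/6)(4/6)(2/6) = 0.032922.
The prior-weighted likelihoods are 1/2 · 0.03125 = 0.015625, 1/2 · 0.032922 = 0.016461; summing to 0.032086.
So P(bag A | data) = (0.015625) / (0.032086) = 0.48697.

0.487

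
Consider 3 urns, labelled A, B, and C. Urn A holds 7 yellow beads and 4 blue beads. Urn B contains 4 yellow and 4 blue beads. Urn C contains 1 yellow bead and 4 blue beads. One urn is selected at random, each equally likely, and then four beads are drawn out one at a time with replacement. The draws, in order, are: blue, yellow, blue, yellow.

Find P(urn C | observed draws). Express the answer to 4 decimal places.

For each hypothesis, P(data | H) works out to: P(data | urn A) = (4/11)(7/11)(4/11)(7/11) = 0.053548; P(data | urn B) = (4/8)(4/8)(4/8)(4/8) = 0.0625; P(data | urn C) = (4/5)(1/5)(4/5)(1/5) = 0.0256.
Weighting by the prior gives 1/3 · 0.053548 = 0.017849, 1/3 · 0.0625 = 0.020833, 1/3 · 0.0256 = 0.0085333; these sum to 0.047216.
Hence P(urn C | data) = (0.0085333) / (0.047216) = 0.18073.

0.1807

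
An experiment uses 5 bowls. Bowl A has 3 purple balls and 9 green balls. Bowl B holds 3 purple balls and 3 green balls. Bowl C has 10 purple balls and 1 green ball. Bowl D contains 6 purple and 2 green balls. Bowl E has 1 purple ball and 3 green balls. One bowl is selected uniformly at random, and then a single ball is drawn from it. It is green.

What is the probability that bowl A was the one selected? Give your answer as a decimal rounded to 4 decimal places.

For each hypothesis, P(data | H) works out to: P(data | bowl A) = (9/12) = 3/4; P(data | bowl B) = (3/6) = 1/2; P(data | bowl C) = (1/11) = 1/11; P(data | bowl D) = (2/8) = 1/4; P(data | bowl E) = (3/4) = 3/4.
Weighting by the prior gives 1/5 · 3/4 = 3/20, 1/5 · 1/2 = 1/10, 1/5 · 1/11 = 1/55, 1/5 · 1/4 = 1/20, 1/5 · 3/4 = 3/20; with total 103/220.
Therefore the posterior P(bowl A | data) = (3/20) / (103/220) = 33/103.

0.3204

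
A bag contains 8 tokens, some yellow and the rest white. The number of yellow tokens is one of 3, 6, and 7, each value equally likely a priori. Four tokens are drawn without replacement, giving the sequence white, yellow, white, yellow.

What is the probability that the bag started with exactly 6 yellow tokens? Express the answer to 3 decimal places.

0.333

Compute the likelihood of the observed sequence for each case: P(data | r = 3) = (5/8)(3/7)(4/6)(2/5) = 1/14; P(data | r = 6) = (2/8)(6/7)(1/6)(5/5) = 1/28; P(data | r = 7) = (1/8)(7/7)(0/6) = 0.
The prior-weighted likelihoods are 1/3 · 1/14 = 1/42, 1/3 · 1/28 = 1/84, 1/3 · 0 = 0; these sum to 1/28.
Hence P(r = 6 | data) = (1/84) / (1/28) = 1/3.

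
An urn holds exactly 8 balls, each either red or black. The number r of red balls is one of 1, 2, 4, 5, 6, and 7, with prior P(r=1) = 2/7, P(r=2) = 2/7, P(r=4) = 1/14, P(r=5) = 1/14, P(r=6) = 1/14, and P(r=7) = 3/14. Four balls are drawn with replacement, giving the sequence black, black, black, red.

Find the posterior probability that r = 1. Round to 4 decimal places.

0.3854

The likelihood of the observed sequence under each hypothesis: P(data | r = 1) = (7/8)(7/8)(7/8)(1/8) = 0.08374; P(data | r = 2) = (6/8)(6/8)(6/8)(2/8) = 0.10547; P(data | r = 4) = (4/8)(4/8)(4/8)(4/8) = 0.0625; P(data | r = 5) = (3/8)(3/8)(3/8)(5/8) = 0.032959; P(data | r = 6) = (2/8)(2/8)(2/8)(6/8) = 0.011719; P(data | r = 7) = (1/8)(1/8)(1/8)(7/8) = 0.001709.
The prior-weighted likelihoods are 2/7 · 0.08374 = 0.023926, 2/7 · 0.10547 = 0.030134, 1/14 · 0.0625 = 0.0044643, 1/14 · 0.032959 = 0.0023542, 1/14 · 0.011719 = 0.00083705, 3/14 · 0.001709 = 0.00036621; with total 0.062081.
Hence P(r = 1 | data) = (0.023926) / (0.062081) = 0.38539.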